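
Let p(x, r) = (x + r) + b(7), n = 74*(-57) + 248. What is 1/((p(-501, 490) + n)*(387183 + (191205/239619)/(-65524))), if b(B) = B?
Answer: -2616799226/4026378014212061247 ≈ -6.4991e-10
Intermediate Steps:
n = -3970 (n = -4218 + 248 = -3970)
p(x, r) = 7 + r + x (p(x, r) = (x + r) + 7 = (r + x) + 7 = 7 + r + x)
1/((p(-501, 490) + n)*(387183 + (191205/239619)/(-65524))) = 1/(((7 + 490 - 501) - 3970)*(387183 + (191205/239619)/(-65524))) = 1/((-4 - 3970)*(387183 + (191205*(1/239619))*(-1/65524))) = 1/(-3974*(387183 + (63735/79873)*(-1/65524))) = 1/(-3974*(387183 - 63735/5233598452)) = 1/(-3974*2026360349376981/5233598452) = 1/(-4026378014212061247/2616799226) = -2616799226/4026378014212061247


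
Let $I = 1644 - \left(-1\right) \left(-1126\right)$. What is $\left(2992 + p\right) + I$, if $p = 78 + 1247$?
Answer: $4835$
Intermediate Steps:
$p = 1325$
$I = 518$ ($I = 1644 - 1126 = 518$)
$\left(2992 + p\right) + I = \left(2992 + 1325\right) + 518 = 4317 + 518 = 4835$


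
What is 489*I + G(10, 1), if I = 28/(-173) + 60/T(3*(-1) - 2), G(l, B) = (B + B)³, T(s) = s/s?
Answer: 5063512/173 ≈ 29269.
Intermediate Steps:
T(s) = 1
G(l, B) = 8*B³ (G(l, B) = (2*B)³ = 8*B³)
I = 10352/173 (I = 28/(-173) + 60/1 = 28*(-1/173) + 60*1 = -28/173 + 60 = 10352/173 ≈ 59.838)
489*I + G(10, 1) = 489*(10352/173) + 8*1³ = 5062128/173 + 8*1 = 5062128/173 + 8 = 5063512/173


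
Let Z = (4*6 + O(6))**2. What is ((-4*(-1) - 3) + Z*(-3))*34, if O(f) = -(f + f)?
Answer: -14654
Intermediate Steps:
O(f) = -2*f
Z = 144 (Z = (4*6 - 2*6)**2 = (24 - 12)**2 = 12**2 = 144)
((-4*(-1) - 3) + Z*(-3))*34 = ((-4*(-1) - 3) + 144*(-3))*34 = ((4 - 3) - 432)*34 = (1 - 432)*34 = -431*34 = -14654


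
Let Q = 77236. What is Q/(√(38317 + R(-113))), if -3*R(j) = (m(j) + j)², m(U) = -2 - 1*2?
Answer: 38618*√33754/16877 ≈ 420.39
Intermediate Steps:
m(U) = -4 (m(U) = -2 - 2 = -4)
R(j) = -(-4 + j)²/3
Q/(√(38317 + R(-113))) = 77236/(√(38317 - (-4 - 113)²/3)) = 77236/(√(38317 - ⅓*(-117)²)) = 77236/(√(38317 - ⅓*13689)) = 77236/(√(38317 - 4563)) = 77236/(√33754) = 77236*(√33754/33754) = 38618*√33754/16877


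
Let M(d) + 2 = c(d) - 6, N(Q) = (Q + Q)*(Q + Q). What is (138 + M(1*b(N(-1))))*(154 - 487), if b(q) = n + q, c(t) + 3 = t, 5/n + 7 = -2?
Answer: -43438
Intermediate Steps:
n = -5/9 (n = 5/(-7 - 2) = 5/(-9) = 5*(-1/9) = -5/9 ≈ -0.55556)
N(Q) = 4*Q**2 (N(Q) = (2*Q)*(2*Q) = 4*Q**2)
c(t) = -3 + t
b(q) = -5/9 + q
M(d) = -11 + d (M(d) = -2 + ((-3 + d) - 6) = -2 + (-9 + d) = -11 + d)
(138 + M(1*b(N(-1))))*(154 - 487) = (138 + (-11 + 1*(-5/9 + 4*(-1)**2)))*(154 - 487) = (138 + (-11 + 1*(-5/9 + 4*1)))*(-333) = (138 + (-11 + 1*(-5/9 + 4)))*(-333) = (138 + (-11 + 1*(31/9)))*(-333) = (138 + (-11 + 31/9))*(-333) = (138 - 68/9)*(-333) = (1174/9)*(-333) = -43438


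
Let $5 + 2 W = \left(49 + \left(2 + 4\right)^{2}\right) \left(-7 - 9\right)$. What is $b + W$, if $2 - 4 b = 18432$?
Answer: $-5290$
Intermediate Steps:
$b = - \frac{9215}{2}$ ($b = \frac{1}{2} - 4608 = - \frac{9215}{2} \approx -4607.5$)
$W = - \frac{1365}{2}$ ($W = - \frac{5}{2} + \frac{\left(49 + \left(2 + 4\right)^{2}\right) \left(-7 - 9\right)}{2} = - \frac{5}{2} + \frac{\left(49 + 6^{2}\right) \left(-7 - 9\right)}{2} = - \frac{5}{2} + \frac{\left(49 + 36\right) \left(-16\right)}{2} = - \frac{5}{2} + \frac{85 \left(-16\right)}{2} = - \frac{5}{2} + \frac{1}{2} \left(-1360\right) = - \frac{5}{2} - 680 = - \frac{1365}{2} \approx -682.5$)
$b + W = - \frac{9215}{2} - \frac{1365}{2} = -5290$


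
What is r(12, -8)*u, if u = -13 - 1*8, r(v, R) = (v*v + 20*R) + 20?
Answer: -84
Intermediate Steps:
r(v, R) = 20 + v² + 20*R (r(v, R) = (v² + 20*R) + 20 = 20 + v² + 20*R)
u = -21 (u = -13 - 8 = -21)
r(12, -8)*u = (20 + 12² + 20*(-8))*(-21) = (20 + 144 - 160)*(-21) = 4*(-21) = -84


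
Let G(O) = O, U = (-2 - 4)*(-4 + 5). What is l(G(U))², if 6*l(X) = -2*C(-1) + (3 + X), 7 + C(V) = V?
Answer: 169/36 ≈ 4.6944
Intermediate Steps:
C(V) = -7 + V
U = -6 (U = -6*1 = -6)
l(X) = 19/6 + X/6 (l(X) = (-2*(-7 - 1) + (3 + X))/6 = (-2*(-8) + (3 + X))/6 = (16 + (3 + X))/6 = (19 + X)/6 = 19/6 + X/6)
l(G(U))² = (19/6 + (⅙)*(-6))² = (19/6 - 1)² = (13/6)² = 169/36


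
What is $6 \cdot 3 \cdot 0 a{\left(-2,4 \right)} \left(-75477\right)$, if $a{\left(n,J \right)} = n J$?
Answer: $0$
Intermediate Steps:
$a{\left(n,J \right)} = J n$
$6 \cdot 3 \cdot 0 a{\left(-2,4 \right)} \left(-75477\right) = 6 \cdot 3 \cdot 0 \cdot 4 \left(-2\right) \left(-75477\right) = 18 \cdot 0 \left(-8\right) \left(-75477\right) = 18 \cdot 0 \left(-75477\right) = 0 \left(-75477\right) = 0$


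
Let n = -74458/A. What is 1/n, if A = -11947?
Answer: 11947/74458 ≈ 0.16045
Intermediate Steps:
n = 74458/11947 (n = -74458/(-11947) = -74458*(-1/11947) = 74458/11947 ≈ 6.2324)
1/n = 1/(74458/11947) = 11947/74458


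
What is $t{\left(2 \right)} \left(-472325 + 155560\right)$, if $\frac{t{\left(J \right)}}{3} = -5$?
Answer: $4751475$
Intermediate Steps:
$t{\left(J \right)} = -15$ ($t{\left(J \right)} = 3 \left(-5\right) = -15$)
$t{\left(2 \right)} \left(-472325 + 155560\right) = - 15 \left(-472325 + 155560\right) = \left(-15\right) \left(-316765\right) = 4751475$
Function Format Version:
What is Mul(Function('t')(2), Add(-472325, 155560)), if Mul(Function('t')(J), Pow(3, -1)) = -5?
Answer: 4751475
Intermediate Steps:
Function('t')(J) = -15 (Function('t')(J) = Mul(3, -5) = -15)
Mul(Function('t')(2), Add(-472325, 155560)) = Mul(-15, Add(-472325, 155560)) = Mul(-15, -316765) = 4751475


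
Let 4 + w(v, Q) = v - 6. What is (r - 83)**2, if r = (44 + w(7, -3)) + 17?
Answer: 625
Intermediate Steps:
w(v, Q) = -10 + v (w(v, Q) = -4 + (v - 6) = -4 + (-6 + v) = -10 + v)
r = 58 (r = (44 + (-10 + 7)) + 17 = (44 - 3) + 17 = 41 + 17 = 58)
(r - 83)**2 = (58 - 83)**2 = (-25)**2 = 625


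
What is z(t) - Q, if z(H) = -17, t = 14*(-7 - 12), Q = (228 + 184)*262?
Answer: -107961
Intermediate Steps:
Q = 107944 (Q = 412*262 = 107944)
t = -266 (t = 14*(-19) = -266)
z(t) - Q = -17 - 1*107944 = -17 - 107944 = -107961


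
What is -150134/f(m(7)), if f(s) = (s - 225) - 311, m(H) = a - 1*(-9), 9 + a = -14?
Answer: 75067/275 ≈ 272.97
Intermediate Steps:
a = -23 (a = -9 - 14 = -23)
m(H) = -14 (m(H) = -23 - 1*(-9) = -23 + 9 = -14)
f(s) = -536 + s (f(s) = (-225 + s) - 311 = -536 + s)
-150134/f(m(7)) = -150134/(-536 - 14) = -150134/(-550) = -150134*(-1/550) = 75067/275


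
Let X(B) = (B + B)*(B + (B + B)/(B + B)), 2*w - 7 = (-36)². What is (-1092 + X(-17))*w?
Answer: -357022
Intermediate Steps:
w = 1303/2 (w = 7/2 + (½)*(-36)² = 7/2 + (½)*1296 = 7/2 + 648 = 1303/2 ≈ 651.50)
X(B) = 2*B*(1 + B) (X(B) = (2*B)*(B + (2*B)/((2*B))) = (2*B)*(B + (2*B)*(1/(2*B))) = (2*B)*(B + 1) = (2*B)*(1 + B) = 2*B*(1 + B))
(-1092 + X(-17))*w = (-1092 + 2*(-17)*(1 - 17))*(1303/2) = (-1092 + 2*(-17)*(-16))*(1303/2) = (-1092 + 544)*(1303/2) = -548*1303/2 = -357022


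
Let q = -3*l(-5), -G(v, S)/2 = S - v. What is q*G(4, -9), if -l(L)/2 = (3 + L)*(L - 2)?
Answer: 2184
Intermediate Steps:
l(L) = -2*(-2 + L)*(3 + L) (l(L) = -2*(3 + L)*(L - 2) = -2*(3 + L)*(-2 + L) = -2*(-2 + L)*(3 + L))
G(v, S) = -2*S + 2*v (G(v, S) = -2*(S - v) = -2*S + 2*v)
q = 84 (q = -3*(12 - 2*(-5) - 2*(-5)²) = -3*(12 + 10 - 2*25) = -3*(12 + 10 - 50) = -3*(-28) = 84)
q*G(4, -9) = 84*(-2*(-9) + 2*4) = 84*(18 + 8) = 84*26 = 2184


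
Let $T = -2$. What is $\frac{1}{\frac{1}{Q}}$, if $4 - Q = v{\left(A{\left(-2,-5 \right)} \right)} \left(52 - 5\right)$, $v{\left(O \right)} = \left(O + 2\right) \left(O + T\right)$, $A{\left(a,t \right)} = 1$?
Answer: $145$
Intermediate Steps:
$v{\left(O \right)} = \left(-2 + O\right) \left(2 + O\right)$ ($v{\left(O \right)} = \left(O + 2\right) \left(O - 2\right) = \left(2 + O\right) \left(-2 + O\right) = \left(-2 + O\right) \left(2 + O\right)$)
$Q = 145$ ($Q = 4 - \left(-4 + 1^{2}\right) \left(52 - 5\right) = 4 - \left(-4 + 1\right) 47 = 4 - \left(-3\right) 47 = 4 - -141 = 4 + 141 = 145$)
$\frac{1}{\frac{1}{Q}} = \frac{1}{\frac{1}{145}} = 145$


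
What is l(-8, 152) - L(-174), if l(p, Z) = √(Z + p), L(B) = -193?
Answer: 205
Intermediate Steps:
l(-8, 152) - L(-174) = √(152 - 8) - 1*(-193) = √144 + 193 = 12 + 193 = 205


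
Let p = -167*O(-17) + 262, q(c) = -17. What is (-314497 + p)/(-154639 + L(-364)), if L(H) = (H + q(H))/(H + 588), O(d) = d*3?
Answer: 68480832/34639517 ≈ 1.9770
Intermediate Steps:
O(d) = 3*d
p = 8779 (p = -501*(-17) + 262 = -167*(-51) + 262 = 8517 + 262 = 8779)
L(H) = (-17 + H)/(588 + H) (L(H) = (H - 17)/(H + 588) = (-17 + H)/(588 + H))
(-314497 + p)/(-154639 + L(-364)) = (-314497 + 8779)/(-154639 + (-17 - 364)/(588 - 364)) = -305718/(-154639 - 381/224) = -305718/(-34639517/224) = -305718*(-224/34639517) = 68480832/34639517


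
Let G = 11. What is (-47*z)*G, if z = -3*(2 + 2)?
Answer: 6204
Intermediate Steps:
z = -12 (z = -3*4 = -12)
(-47*z)*G = -47*(-12)*11 = 564*11 = 6204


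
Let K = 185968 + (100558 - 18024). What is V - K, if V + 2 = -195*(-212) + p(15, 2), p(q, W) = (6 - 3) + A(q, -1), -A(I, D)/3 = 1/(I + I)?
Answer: -2271611/10 ≈ -2.2716e+5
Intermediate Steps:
A(I, D) = -3/(2*I) (A(I, D) = -3/(I + I) = -3*1/(2*I) = -3/(2*I))
p(q, W) = 3 - 3/(2*q) (p(q, W) = (6 - 3) - 3/(2*q) = 3 - 3/(2*q))
K = 268502 (K = 185968 + 82534 = 268502)
V = 413409/10 (V = -2 + (-195*(-212) + (3 - 3/2/15)) = -2 + (41340 + (3 - 3/2*1/15)) = -2 + (41340 + (3 - ⅒)) = -2 + (41340 + 29/10) = -2 + 413429/10 = 413409/10 ≈ 41341.)
V - K = 413409/10 - 1*268502 = 413409/10 - 268502 = -2271611/10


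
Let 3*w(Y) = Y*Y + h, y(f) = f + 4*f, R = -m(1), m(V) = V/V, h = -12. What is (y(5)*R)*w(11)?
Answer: -2725/3 ≈ -908.33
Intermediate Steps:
m(V) = 1
R = -1 (R = -1*1 = -1)
y(f) = 5*f
w(Y) = -4 + Y²/3 (w(Y) = (Y*Y - 12)/3 = (Y² - 12)/3 = (-12 + Y²)/3 = -4 + Y²/3)
(y(5)*R)*w(11) = ((5*5)*(-1))*(-4 + (⅓)*11²) = (25*(-1))*(-4 + (⅓)*121) = -25*(-4 + 121/3) = -25*109/3 = -2725/3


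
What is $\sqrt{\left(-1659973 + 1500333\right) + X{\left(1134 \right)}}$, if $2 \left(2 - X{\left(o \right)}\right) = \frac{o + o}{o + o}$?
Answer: $\frac{i \sqrt{638554}}{2} \approx 399.55 i$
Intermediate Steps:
$X{\left(o \right)} = \frac{3}{2}$ ($X{\left(o \right)} = 2 - \frac{\left(o + o\right) \frac{1}{o + o}}{2} = 2 - \frac{2 o \frac{1}{2 o}}{2} = 2 - \frac{1}{2} = \frac{3}{2}$)
$\sqrt{\left(-1659973 + 1500333\right) + X{\left(1134 \right)}} = \sqrt{\left(-1659973 + 1500333\right) + \frac{3}{2}} = \sqrt{-159640 + \frac{3}{2}} = \sqrt{- \frac{319277}{2}} = \frac{i \sqrt{638554}}{2}$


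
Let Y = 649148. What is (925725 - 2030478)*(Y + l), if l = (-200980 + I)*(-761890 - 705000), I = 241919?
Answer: 66343025487951186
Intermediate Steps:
l = -60053009710 (l = (-200980 + 241919)*(-761890 - 705000) = 40939*(-1466890) = -60053009710)
(925725 - 2030478)*(Y + l) = (925725 - 2030478)*(649148 - 60053009710) = -1104753*(-60052360562) = 66343025487951186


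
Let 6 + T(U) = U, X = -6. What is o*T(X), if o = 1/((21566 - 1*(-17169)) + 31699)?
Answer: -2/11739 ≈ -0.00017037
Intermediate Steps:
T(U) = -6 + U
o = 1/70434 (o = 1/((21566 + 17169) + 31699) = 1/(38735 + 31699) = 1/70434 ≈ 1.4198e-5)
o*T(X) = (-6 - 6)/70434 = (1/70434)*(-12) = -2/11739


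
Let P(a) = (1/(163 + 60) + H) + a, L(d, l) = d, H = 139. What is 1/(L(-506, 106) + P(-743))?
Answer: -223/247529 ≈ -0.00090090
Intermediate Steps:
P(a) = 30998/223 + a (P(a) = (1/(163 + 60) + 139) + a = (1/223 + 139) + a = 30998/223 + a)
1/(L(-506, 106) + P(-743)) = 1/(-506 + (30998/223 - 743)) = 1/(-506 - 134691/223) = 1/(-247529/223) = -223/247529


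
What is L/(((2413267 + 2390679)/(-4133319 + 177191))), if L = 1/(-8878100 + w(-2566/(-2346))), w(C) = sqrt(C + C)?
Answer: 1471398632008800/15862738419457170587663 + 989032*sqrt(3009918)/111039168936200194113641 ≈ 9.2758e-8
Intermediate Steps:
w(C) = sqrt(2)*sqrt(C) (w(C) = sqrt(2*C) = sqrt(2)*sqrt(C))
L = 1/(-8878100 + sqrt(3009918)/1173) (L = 1/(-8878100 + sqrt(2)*sqrt(-2566/(-2346))) = 1/(-8878100 + sqrt(2)*sqrt(-2566*(-1/2346))) = 1/(-8878100 + sqrt(2)*sqrt(1283/1173)) = 1/(-8878100 + sqrt(2)*(sqrt(1504959)/1173)) = 1/(-8878100 + sqrt(3009918)/1173) ≈ -1.1264e-7)
L/(((2413267 + 2390679)/(-4133319 + 177191))) = (-5207005650/46228316861263717 - sqrt(3009918)/92456633722527434)/(((2413267 + 2390679)/(-4133319 + 177191))) = (-5207005650/46228316861263717 - sqrt(3009918)/92456633722527434)/((4803946/(-3956128))) = (-5207005650/46228316861263717 - sqrt(3009918)/92456633722527434)/((4803946*(-1/3956128))) = (-5207005650/46228316861263717 - sqrt(3009918)/92456633722527434)/(-2401973/1978064) = (-5207005650/46228316861263717 - sqrt(3009918)/92456633722527434)*(-1978064/2401973) = 1471398632008800/15862738419457170587663 + 989032*sqrt(3009918)/111039168936200194113641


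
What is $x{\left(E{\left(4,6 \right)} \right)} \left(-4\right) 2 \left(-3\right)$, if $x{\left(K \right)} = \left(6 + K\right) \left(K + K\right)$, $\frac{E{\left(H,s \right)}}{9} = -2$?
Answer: $10368$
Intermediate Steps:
$E{\left(H,s \right)} = -18$ ($E{\left(H,s \right)} = 9 \left(-2\right) = -18$)
$x{\left(K \right)} = 2 K \left(6 + K\right)$ ($x{\left(K \right)} = \left(6 + K\right) 2 K = 2 K \left(6 + K\right)$)
$x{\left(E{\left(4,6 \right)} \right)} \left(-4\right) 2 \left(-3\right) = 2 \left(-18\right) \left(6 - 18\right) \left(-4\right) 2 \left(-3\right) = 2 \left(-18\right) \left(-12\right) \left(\left(-8\right) \left(-3\right)\right) = 432 \cdot 24 = 10368$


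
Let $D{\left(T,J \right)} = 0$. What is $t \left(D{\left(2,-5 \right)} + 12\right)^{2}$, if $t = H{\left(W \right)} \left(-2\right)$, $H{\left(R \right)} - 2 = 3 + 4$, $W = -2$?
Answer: $-2592$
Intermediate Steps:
$H{\left(R \right)} = 9$ ($H{\left(R \right)} = 2 + \left(3 + 4\right) = 2 + 7 = 9$)
$t = -18$ ($t = 9 \left(-2\right) = -18$)
$t \left(D{\left(2,-5 \right)} + 12\right)^{2} = - 18 \left(0 + 12\right)^{2} = - 18 \cdot 12^{2} = \left(-18\right) 144 = -2592$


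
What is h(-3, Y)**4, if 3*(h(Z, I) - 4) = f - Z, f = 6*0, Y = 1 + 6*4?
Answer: 625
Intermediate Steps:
Y = 25 (Y = 1 + 24 = 25)
f = 0
h(Z, I) = 4 - Z/3 (h(Z, I) = 4 + (0 - Z)/3 = 4 + (-Z)/3 = 4 - Z/3)
h(-3, Y)**4 = (4 - 1/3*(-3))**4 = (4 + 1)**4 = 5**4 = 625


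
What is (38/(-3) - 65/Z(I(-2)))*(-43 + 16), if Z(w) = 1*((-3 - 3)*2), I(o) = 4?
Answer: 783/4 ≈ 195.75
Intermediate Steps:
Z(w) = -12 (Z(w) = 1*(-6*2) = 1*(-12) = -12)
(38/(-3) - 65/Z(I(-2)))*(-43 + 16) = (38/(-3) - 65/(-12))*(-43 + 16) = (38*(-⅓) - 65*(-1/12))*(-27) = (-38/3 + 65/12)*(-27) = -29/4*(-27) = 783/4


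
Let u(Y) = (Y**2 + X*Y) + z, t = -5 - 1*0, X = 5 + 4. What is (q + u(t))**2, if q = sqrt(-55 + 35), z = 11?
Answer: 61 - 36*I*sqrt(5) ≈ 61.0 - 80.498*I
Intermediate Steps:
X = 9
q = 2*I*sqrt(5) (q = sqrt(-20) = 2*I*sqrt(5) ≈ 4.4721*I)
t = -5 (t = -5 + 0 = -5)
u(Y) = 11 + Y**2 + 9*Y (u(Y) = (Y**2 + 9*Y) + 11 = 11 + Y**2 + 9*Y)
(q + u(t))**2 = (2*I*sqrt(5) + (11 + (-5)**2 + 9*(-5)))**2 = (2*I*sqrt(5) + (11 + 25 - 45))**2 = (2*I*sqrt(5) - 9)**2 = (-9 + 2*I*sqrt(5))**2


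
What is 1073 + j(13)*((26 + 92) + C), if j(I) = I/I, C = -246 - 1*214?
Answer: 731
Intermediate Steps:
C = -460 (C = -246 - 214 = -460)
j(I) = 1
1073 + j(13)*((26 + 92) + C) = 1073 + 1*((26 + 92) - 460) = 1073 + 1*(118 - 460) = 1073 + 1*(-342) = 1073 - 342 = 731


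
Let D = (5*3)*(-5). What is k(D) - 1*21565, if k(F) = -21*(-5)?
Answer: -21460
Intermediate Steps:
D = -75 (D = 15*(-5) = -75)
k(F) = 105
k(D) - 1*21565 = 105 - 1*21565 = 105 - 21565 = -21460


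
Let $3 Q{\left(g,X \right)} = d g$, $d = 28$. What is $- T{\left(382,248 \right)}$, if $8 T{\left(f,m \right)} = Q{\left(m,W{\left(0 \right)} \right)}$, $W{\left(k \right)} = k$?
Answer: $- \frac{868}{3} \approx -289.33$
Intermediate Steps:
$Q{\left(g,X \right)} = \frac{28 g}{3}$
$T{\left(f,m \right)} = \frac{7 m}{6}$ ($T{\left(f,m \right)} = \frac{\frac{28}{3} m}{8} = \frac{7 m}{6}$)
$- T{\left(382,248 \right)} = - \frac{7 \cdot 248}{6} = \left(-1\right) \frac{868}{3} = - \frac{868}{3}$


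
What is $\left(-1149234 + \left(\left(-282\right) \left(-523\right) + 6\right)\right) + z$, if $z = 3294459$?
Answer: $2292717$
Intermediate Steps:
$\left(-1149234 + \left(\left(-282\right) \left(-523\right) + 6\right)\right) + z = \left(-1149234 + \left(\left(-282\right) \left(-523\right) + 6\right)\right) + 3294459 = \left(-1149234 + \left(147486 + 6\right)\right) + 3294459 = \left(-1149234 + 147492\right) + 3294459 = -1001742 + 3294459 = 2292717$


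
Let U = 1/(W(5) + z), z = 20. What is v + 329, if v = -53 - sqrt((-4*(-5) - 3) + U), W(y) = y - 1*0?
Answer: 276 - sqrt(426)/5 ≈ 271.87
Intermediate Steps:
W(y) = y (W(y) = y + 0 = y)
U = 1/25 (U = 1/(5 + 20) = 1/25 ≈ 0.040000)
v = -53 - sqrt(426)/5 (v = -53 - sqrt((-4*(-5) - 3) + 1/25) = -53 - sqrt((20 - 3) + 1/25) = -53 - sqrt(17 + 1/25) = -53 - sqrt(426/25) = -53 - sqrt(426)/5 ≈ -57.128)
v + 329 = (-53 - sqrt(426)/5) + 329 = 276 - sqrt(426)/5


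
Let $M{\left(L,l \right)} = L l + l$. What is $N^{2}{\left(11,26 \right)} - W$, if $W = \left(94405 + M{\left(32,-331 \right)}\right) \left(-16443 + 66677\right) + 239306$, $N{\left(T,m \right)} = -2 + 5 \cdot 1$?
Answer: $-4193874085$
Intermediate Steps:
$M{\left(L,l \right)} = l + L l$
$N{\left(T,m \right)} = 3$ ($N{\left(T,m \right)} = -2 + 5 = 3$)
$W = 4193874094$ ($W = \left(94405 - 331 \left(1 + 32\right)\right) \left(-16443 + 66677\right) + 239306 = \left(94405 - 10923\right) 50234 + 239306 = 83482 \cdot 50234 + 239306 = 4193634788 + 239306 = 4193874094$)
$N^{2}{\left(11,26 \right)} - W = 3^{2} - 4193874094 = 9 - 4193874094 = -4193874085$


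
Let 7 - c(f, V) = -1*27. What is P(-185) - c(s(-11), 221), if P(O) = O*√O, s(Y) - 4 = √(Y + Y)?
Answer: -34 - 185*I*√185 ≈ -34.0 - 2516.3*I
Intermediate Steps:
s(Y) = 4 + √2*√Y (s(Y) = 4 + √(Y + Y) = 4 + √(2*Y) = 4 + √2*√Y)
c(f, V) = 34 (c(f, V) = 7 - (-1)*27 = 7 - 1*(-27) = 7 + 27 = 34)
P(O) = O^(3/2)
P(-185) - c(s(-11), 221) = (-185)^(3/2) - 1*34 = -185*I*√185 - 34 = -34 - 185*I*√185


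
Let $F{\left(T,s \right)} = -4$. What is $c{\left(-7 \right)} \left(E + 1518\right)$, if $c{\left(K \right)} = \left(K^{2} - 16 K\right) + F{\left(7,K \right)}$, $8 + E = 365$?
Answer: $294375$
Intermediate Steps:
$E = 357$ ($E = -8 + 365 = 357$)
$c{\left(K \right)} = -4 + K^{2} - 16 K$ ($c{\left(K \right)} = \left(K^{2} - 16 K\right) - 4 = -4 + K^{2} - 16 K$)
$c{\left(-7 \right)} \left(E + 1518\right) = \left(-4 + \left(-7\right)^{2} - -112\right) \left(357 + 1518\right) = \left(-4 + 49 + 112\right) 1875 = 157 \cdot 1875 = 294375$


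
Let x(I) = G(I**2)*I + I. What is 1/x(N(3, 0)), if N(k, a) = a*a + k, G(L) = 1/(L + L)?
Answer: 6/19 ≈ 0.31579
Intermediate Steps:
G(L) = 1/(2*L)
N(k, a) = k + a**2 (N(k, a) = a**2 + k = k + a**2)
x(I) = I + 1/(2*I) (x(I) = (1/(2*(I**2)))*I + I = (1/(2*I**2))*I + I = 1/(2*I) + I = I + 1/(2*I))
1/x(N(3, 0)) = 1/((3 + 0**2) + 1/(2*(3 + 0**2))) = 1/((3 + 0) + 1/(2*(3 + 0))) = 1/(3 + (1/2)/3) = 1/(3 + (1/2)*(1/3)) = 1/(3 + 1/6) = 1/(19/6) = 6/19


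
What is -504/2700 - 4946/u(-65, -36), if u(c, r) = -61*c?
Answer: -85292/59475 ≈ -1.4341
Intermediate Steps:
-504/2700 - 4946/u(-65, -36) = -504/2700 - 4946/((-61*(-65))) = -504*1/2700 - 4946/3965 = -14/75 - 4946*1/3965 = -14/75 - 4946/3965 = -85292/59475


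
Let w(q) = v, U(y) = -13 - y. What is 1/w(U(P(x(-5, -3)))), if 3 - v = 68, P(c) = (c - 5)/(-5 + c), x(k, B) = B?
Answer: -1/65 ≈ -0.015385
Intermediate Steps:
P(c) = 1 (P(c) = (-5 + c)/(-5 + c) = 1)
v = -65 (v = 3 - 1*68 = 3 - 68 = -65)
w(q) = -65
1/w(U(P(x(-5, -3)))) = 1/(-65) = -1/65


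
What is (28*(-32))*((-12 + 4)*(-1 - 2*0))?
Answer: -7168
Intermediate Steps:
(28*(-32))*((-12 + 4)*(-1 - 2*0)) = -(-7168)*(-1 + 0) = -(-7168)*(-1) = -896*8 = -7168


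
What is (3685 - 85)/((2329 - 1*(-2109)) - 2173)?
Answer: 240/151 ≈ 1.5894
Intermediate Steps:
(3685 - 85)/((2329 - 1*(-2109)) - 2173) = 3600/((2329 + 2109) - 2173) = 3600/(4438 - 2173) = 3600/2265 = 3600*(1/2265) = 240/151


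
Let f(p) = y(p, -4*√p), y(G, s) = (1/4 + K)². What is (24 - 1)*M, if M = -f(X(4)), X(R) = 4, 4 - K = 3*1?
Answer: -575/16 ≈ -35.938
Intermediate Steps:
K = 1 (K = 4 - 3 = 1)
y(G, s) = 25/16 (y(G, s) = (1/4 + 1)² = (¼ + 1)² = (5/4)² = 25/16)
f(p) = 25/16
M = -25/16 (M = -1*25/16 = -25/16 ≈ -1.5625)
(24 - 1)*M = (24 - 1)*(-25/16) = 23*(-25/16) = -575/16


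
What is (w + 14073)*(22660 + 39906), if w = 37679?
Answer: 3237915632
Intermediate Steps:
(w + 14073)*(22660 + 39906) = (37679 + 14073)*(22660 + 39906) = 51752*62566 = 3237915632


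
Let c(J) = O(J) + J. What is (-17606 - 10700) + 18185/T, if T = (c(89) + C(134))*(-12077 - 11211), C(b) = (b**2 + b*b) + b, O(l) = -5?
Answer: -4763307868565/168279088 ≈ -28306.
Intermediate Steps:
C(b) = b + 2*b**2 (C(b) = (b**2 + b**2) + b = 2*b**2 + b = b + 2*b**2)
c(J) = -5 + J
T = -841395440 (T = ((-5 + 89) + 134*(1 + 2*134))*(-12077 - 11211) = (84 + 134*(1 + 268))*(-23288) = (84 + 134*269)*(-23288) = (84 + 36046)*(-23288) = 36130*(-23288) = -841395440)
(-17606 - 10700) + 18185/T = (-17606 - 10700) + 18185/(-841395440) = -28306 + 18185*(-1/841395440) = -28306 - 3637/168279088 = -4763307868565/168279088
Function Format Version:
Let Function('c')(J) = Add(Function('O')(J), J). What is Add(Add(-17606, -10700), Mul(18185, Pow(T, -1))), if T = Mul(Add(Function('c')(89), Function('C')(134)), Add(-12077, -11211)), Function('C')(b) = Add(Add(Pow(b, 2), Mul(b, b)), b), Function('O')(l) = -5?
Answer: Rational(-4763307868565, 168279088) ≈ -28306.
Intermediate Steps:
Function('C')(b) = Add(b, Mul(2, Pow(b, 2))) (Function('C')(b) = Add(Add(Pow(b, 2), Pow(b, 2)), b) = Add(Mul(2, Pow(b, 2)), b) = Add(b, Mul(2, Pow(b, 2))))
Function('c')(J) = Add(-5, J)
T = -841395440 (T = Mul(Add(Add(-5, 89), Mul(134, Add(1, Mul(2, 134)))), Add(-12077, -11211)) = Mul(Add(84, Mul(134, Add(1, 268))), -23288) = Mul(Add(84, Mul(134, 269)), -23288) = Mul(Add(84, 36046), -23288) = Mul(36130, -23288) = -841395440)
Add(Add(-17606, -10700), Mul(18185, Pow(T, -1))) = Add(Add(-17606, -10700), Mul(18185, Pow(-841395440, -1))) = Add(-28306, Mul(18185, Rational(-1, 841395440))) = Add(-28306, Rational(-3637, 168279088)) = Rational(-4763307868565, 168279088)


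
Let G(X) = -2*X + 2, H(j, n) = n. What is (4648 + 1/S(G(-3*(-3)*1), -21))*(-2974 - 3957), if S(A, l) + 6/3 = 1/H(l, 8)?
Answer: -483173872/15 ≈ -3.2212e+7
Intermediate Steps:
G(X) = 2 - 2*X
S(A, l) = -15/8 (S(A, l) = -2 + 1/8 = -2 + ⅛ = -15/8)
(4648 + 1/S(G(-3*(-3)*1), -21))*(-2974 - 3957) = (4648 + 1/(-15/8))*(-2974 - 3957) = (4648 - 8/15)*(-6931) = (69712/15)*(-6931) = -483173872/15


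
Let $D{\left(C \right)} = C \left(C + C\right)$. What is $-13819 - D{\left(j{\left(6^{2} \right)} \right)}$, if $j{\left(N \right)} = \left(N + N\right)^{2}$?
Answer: $-53761531$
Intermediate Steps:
$j{\left(N \right)} = 4 N^{2}$ ($j{\left(N \right)} = \left(2 N\right)^{2} = 4 N^{2}$)
$D{\left(C \right)} = 2 C^{2}$ ($D{\left(C \right)} = C 2 C = 2 C^{2}$)
$-13819 - D{\left(j{\left(6^{2} \right)} \right)} = -13819 - 2 \left(4 \left(6^{2}\right)^{2}\right)^{2} = -13819 - 2 \left(4 \cdot 36^{2}\right)^{2} = -13819 - 2 \left(4 \cdot 1296\right)^{2} = -13819 - 2 \cdot 5184^{2} = -13819 - 2 \cdot 26873856 = -13819 - 53747712 = -53761531$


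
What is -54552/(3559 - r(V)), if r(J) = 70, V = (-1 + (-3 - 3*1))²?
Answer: -18184/1163 ≈ -15.635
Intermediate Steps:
V = 49 (V = (-1 + (-3 - 3))² = (-1 - 6)² = (-7)² = 49)
-54552/(3559 - r(V)) = -54552/(3559 - 1*70) = -54552/(3559 - 70) = -54552/3489 = -54552*1/3489 = -18184/1163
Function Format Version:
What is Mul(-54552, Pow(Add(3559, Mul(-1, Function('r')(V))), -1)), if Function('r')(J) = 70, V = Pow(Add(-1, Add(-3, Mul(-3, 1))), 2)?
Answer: Rational(-18184, 1163) ≈ -15.635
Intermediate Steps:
V = 49 (V = Pow(Add(-1, Add(-3, -3)), 2) = Pow(Add(-1, -6), 2) = Pow(-7, 2) = 49)
Mul(-54552, Pow(Add(3559, Mul(-1, Function('r')(V))), -1)) = Mul(-54552, Pow(Add(3559, Mul(-1, 70)), -1)) = Mul(-54552, Pow(Add(3559, -70), -1)) = Mul(-54552, Pow(3489, -1)) = Mul(-54552, Rational(1, 3489)) = Rational(-18184, 1163)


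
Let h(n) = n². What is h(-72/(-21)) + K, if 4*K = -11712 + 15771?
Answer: 201195/196 ≈ 1026.5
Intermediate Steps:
K = 4059/4 (K = (-11712 + 15771)/4 = (¼)*4059 = 4059/4 ≈ 1014.8)
h(-72/(-21)) + K = (-72/(-21))² + 4059/4 = (-72*(-1/21))² + 4059/4 = (24/7)² + 4059/4 = 576/49 + 4059/4 = 201195/196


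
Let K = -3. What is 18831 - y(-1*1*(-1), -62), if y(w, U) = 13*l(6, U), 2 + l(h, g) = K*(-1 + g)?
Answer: 16400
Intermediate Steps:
l(h, g) = 1 - 3*g (l(h, g) = -2 - 3*(-1 + g) = -2 + (3 - 3*g) = 1 - 3*g)
y(w, U) = 13 - 39*U (y(w, U) = 13*(1 - 3*U) = 13 - 39*U)
18831 - y(-1*1*(-1), -62) = 18831 - (13 - 39*(-62)) = 18831 - (13 + 2418) = 18831 - 1*2431 = 18831 - 2431 = 16400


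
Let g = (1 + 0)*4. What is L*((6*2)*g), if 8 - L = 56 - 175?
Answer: 6096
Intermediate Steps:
g = 4 (g = 1*4 = 4)
L = 127 (L = 8 - (56 - 175) = 8 - 1*(-119) = 8 + 119 = 127)
L*((6*2)*g) = 127*((6*2)*4) = 127*(12*4) = 127*48 = 6096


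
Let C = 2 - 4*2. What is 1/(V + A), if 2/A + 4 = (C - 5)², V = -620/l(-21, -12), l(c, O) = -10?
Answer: 117/7256 ≈ 0.016125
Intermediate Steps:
C = -6 (C = 2 - 8 = -6)
V = 62 (V = -620/(-10) = -620*(-⅒) = 62)
A = 2/117 (A = 2/(-4 + (-6 - 5)²) = 2/(-4 + (-11)²) = 2/(-4 + 121) = 2/117 ≈ 0.017094)
1/(V + A) = 1/(62 + 2/117) = 1/(7256/117) = 117/7256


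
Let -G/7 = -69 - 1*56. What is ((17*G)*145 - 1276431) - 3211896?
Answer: -2331452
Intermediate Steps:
G = 875 (G = -7*(-69 - 1*56) = -7*(-69 - 56) = -7*(-125) = 875)
((17*G)*145 - 1276431) - 3211896 = ((17*875)*145 - 1276431) - 3211896 = (14875*145 - 1276431) - 3211896 = (2156875 - 1276431) - 3211896 = 880444 - 3211896 = -2331452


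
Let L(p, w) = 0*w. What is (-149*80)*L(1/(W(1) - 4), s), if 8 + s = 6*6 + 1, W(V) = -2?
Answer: 0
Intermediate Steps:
s = 29 (s = -8 + (6*6 + 1) = -8 + (36 + 1) = -8 + 37 = 29)
L(p, w) = 0
(-149*80)*L(1/(W(1) - 4), s) = -149*80*0 = -11920*0 = 0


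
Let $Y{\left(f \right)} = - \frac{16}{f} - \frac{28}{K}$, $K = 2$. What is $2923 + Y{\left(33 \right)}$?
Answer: $\frac{95981}{33} \approx 2908.5$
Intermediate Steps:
$Y{\left(f \right)} = -14 - \frac{16}{f}$ ($Y{\left(f \right)} = - \frac{16}{f} - \frac{28}{2} = - \frac{16}{f} - 14 = -14 - \frac{16}{f}$)
$2923 + Y{\left(33 \right)} = 2923 - \left(14 + \frac{16}{33}\right) = 2923 - \frac{478}{33} = \frac{95981}{33}$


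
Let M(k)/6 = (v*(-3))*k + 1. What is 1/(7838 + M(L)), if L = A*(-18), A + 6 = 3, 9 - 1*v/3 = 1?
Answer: -1/15484 ≈ -6.4583e-5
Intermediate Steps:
v = 24 (v = 27 - 3*1 = 27 - 3 = 24)
A = -3 (A = -6 + 3 = -3)
L = 54 (L = -3*(-18) = 54)
M(k) = 6 - 432*k (M(k) = 6*((24*(-3))*k + 1) = 6*(-72*k + 1) = 6*(1 - 72*k) = 6 - 432*k)
1/(7838 + M(L)) = 1/(7838 + (6 - 432*54)) = 1/(7838 + (6 - 23328)) = 1/(7838 - 23322) = 1/(-15484) = -1/15484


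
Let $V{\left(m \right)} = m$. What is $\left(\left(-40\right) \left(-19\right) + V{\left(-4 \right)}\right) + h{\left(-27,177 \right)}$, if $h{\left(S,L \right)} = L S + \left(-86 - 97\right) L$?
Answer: $-36414$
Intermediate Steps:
$h{\left(S,L \right)} = - 183 L + L S$ ($h{\left(S,L \right)} = L S - 183 L = - 183 L + L S$)
$\left(\left(-40\right) \left(-19\right) + V{\left(-4 \right)}\right) + h{\left(-27,177 \right)} = \left(\left(-40\right) \left(-19\right) - 4\right) + 177 \left(-183 - 27\right) = \left(760 - 4\right) + 177 \left(-210\right) = 756 - 37170 = -36414$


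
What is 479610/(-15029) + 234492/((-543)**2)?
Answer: -45962782874/1477095207 ≈ -31.117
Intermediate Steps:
479610/(-15029) + 234492/((-543)**2) = 479610*(-1/15029) + 234492/294849 = -479610/15029 + 234492*(1/294849) = -479610/15029 + 78164/98283 = -45962782874/1477095207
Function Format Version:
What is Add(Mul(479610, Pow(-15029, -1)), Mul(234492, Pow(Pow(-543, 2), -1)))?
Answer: Rational(-45962782874, 1477095207) ≈ -31.117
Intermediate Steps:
Add(Mul(479610, Pow(-15029, -1)), Mul(234492, Pow(Pow(-543, 2), -1))) = Add(Mul(479610, Rational(-1, 15029)), Mul(234492, Pow(294849, -1))) = Add(Rational(-479610, 15029), Mul(234492, Rational(1, 294849))) = Add(Rational(-479610, 15029), Rational(78164, 98283)) = Rational(-45962782874, 1477095207)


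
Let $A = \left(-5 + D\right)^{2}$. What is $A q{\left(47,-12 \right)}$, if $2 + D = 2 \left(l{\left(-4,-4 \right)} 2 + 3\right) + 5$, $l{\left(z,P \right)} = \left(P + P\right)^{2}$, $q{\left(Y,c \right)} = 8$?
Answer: $540800$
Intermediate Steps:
$l{\left(z,P \right)} = 4 P^{2}$ ($l{\left(z,P \right)} = \left(2 P\right)^{2} = 4 P^{2}$)
$D = 265$ ($D = -2 + \left(2 \left(4 \left(-4\right)^{2} \cdot 2 + 3\right) + 5\right) = -2 + \left(2 \left(4 \cdot 16 \cdot 2 + 3\right) + 5\right) = -2 + \left(2 \left(64 \cdot 2 + 3\right) + 5\right) = -2 + \left(2 \left(128 + 3\right) + 5\right) = -2 + \left(2 \cdot 131 + 5\right) = -2 + \left(262 + 5\right) = -2 + 267 = 265$)
$A = 67600$ ($A = \left(-5 + 265\right)^{2} = 260^{2} = 67600$)
$A q{\left(47,-12 \right)} = 67600 \cdot 8 = 540800$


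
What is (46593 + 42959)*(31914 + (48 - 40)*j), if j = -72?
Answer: 2806380576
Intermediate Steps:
(46593 + 42959)*(31914 + (48 - 40)*j) = (46593 + 42959)*(31914 + (48 - 40)*(-72)) = 89552*(31914 + 8*(-72)) = 89552*(31914 - 576) = 89552*31338 = 2806380576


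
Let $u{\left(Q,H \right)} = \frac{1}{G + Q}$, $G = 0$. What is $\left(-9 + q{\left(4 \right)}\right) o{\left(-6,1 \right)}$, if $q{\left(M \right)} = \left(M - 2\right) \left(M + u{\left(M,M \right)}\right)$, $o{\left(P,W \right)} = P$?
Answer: $3$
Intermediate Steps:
$u{\left(Q,H \right)} = \frac{1}{Q}$ ($u{\left(Q,H \right)} = \frac{1}{0 + Q} = \frac{1}{Q}$)
$q{\left(M \right)} = \left(-2 + M\right) \left(M + \frac{1}{M}\right)$ ($q{\left(M \right)} = \left(M - 2\right) \left(M + \frac{1}{M}\right) = \left(-2 + M\right) \left(M + \frac{1}{M}\right)$)
$\left(-9 + q{\left(4 \right)}\right) o{\left(-6,1 \right)} = \left(-9 + \left(1 + 4^{2} - 8 - \frac{2}{4}\right)\right) \left(-6\right) = \left(-9 + \left(1 + 16 - 8 - \frac{1}{2}\right)\right) \left(-6\right) = \left(-9 + \frac{17}{2}\right) \left(-6\right) = \left(- \frac{1}{2}\right) \left(-6\right) = 3$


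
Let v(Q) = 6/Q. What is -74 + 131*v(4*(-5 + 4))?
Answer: -541/2 ≈ -270.50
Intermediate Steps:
-74 + 131*v(4*(-5 + 4)) = -74 + 131*(6/((4*(-5 + 4)))) = -74 + 131*(6/((4*(-1)))) = -74 + 131*(6/(-4)) = -74 + 131*(6*(-1/4)) = -74 + 131*(-3/2) = -74 - 393/2 = -541/2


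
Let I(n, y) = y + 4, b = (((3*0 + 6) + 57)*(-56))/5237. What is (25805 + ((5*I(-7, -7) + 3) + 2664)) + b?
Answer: 149025781/5237 ≈ 28456.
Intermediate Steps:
b = -3528/5237 (b = (((0 + 6) + 57)*(-56))*(1/5237) = ((6 + 57)*(-56))*(1/5237) = (63*(-56))*(1/5237) = -3528*1/5237 = -3528/5237 ≈ -0.67367)
I(n, y) = 4 + y
(25805 + ((5*I(-7, -7) + 3) + 2664)) + b = (25805 + ((5*(4 - 7) + 3) + 2664)) - 3528/5237 = (25805 + ((5*(-3) + 3) + 2664)) - 3528/5237 = (25805 + ((-15 + 3) + 2664)) - 3528/5237 = (25805 + (-12 + 2664)) - 3528/5237 = (25805 + 2652) - 3528/5237 = 28457 - 3528/5237 = 149025781/5237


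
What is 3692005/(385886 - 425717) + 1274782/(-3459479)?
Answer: -12823189607237/137794508049 ≈ -93.060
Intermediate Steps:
3692005/(385886 - 425717) + 1274782/(-3459479) = 3692005/(-39831) + 1274782*(-1/3459479) = 3692005*(-1/39831) - 1274782/3459479 = -3692005/39831 - 1274782/3459479 = -12823189607237/137794508049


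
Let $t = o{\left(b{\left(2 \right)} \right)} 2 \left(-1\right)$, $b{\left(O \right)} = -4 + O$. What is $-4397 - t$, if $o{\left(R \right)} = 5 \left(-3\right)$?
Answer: $-4427$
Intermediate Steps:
$o{\left(R \right)} = -15$
$t = 30$ ($t = \left(-15\right) 2 \left(-1\right) = \left(-30\right) \left(-1\right) = 30$)
$-4397 - t = -4397 - 30 = -4427$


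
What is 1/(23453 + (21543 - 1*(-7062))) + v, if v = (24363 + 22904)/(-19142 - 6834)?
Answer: -1230299755/676129304 ≈ -1.8196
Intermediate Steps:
v = -47267/25976 (v = 47267/(-25976) = 47267*(-1/25976) = -47267/25976 ≈ -1.8196)
1/(23453 + (21543 - 1*(-7062))) + v = 1/(23453 + (21543 - 1*(-7062))) - 47267/25976 = 1/(23453 + (21543 + 7062)) - 47267/25976 = 1/(23453 + 28605) - 47267/25976 = 1/52058 - 47267/25976 = -1230299755/676129304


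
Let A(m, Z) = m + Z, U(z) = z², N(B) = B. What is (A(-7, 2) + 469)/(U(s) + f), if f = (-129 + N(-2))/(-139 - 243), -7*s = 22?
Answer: 8685152/191307 ≈ 45.399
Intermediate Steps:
s = -22/7 (s = -⅐*22 = -22/7 ≈ -3.1429)
A(m, Z) = Z + m
f = 131/382 (f = (-129 - 2)/(-139 - 243) = -131/(-382) = -131*(-1/382) = 131/382 ≈ 0.34293)
(A(-7, 2) + 469)/(U(s) + f) = ((2 - 7) + 469)/((-22/7)² + 131/382) = (-5 + 469)/(484/49 + 131/382) = 464/(191307/18718) = 464*(18718/191307) = 8685152/191307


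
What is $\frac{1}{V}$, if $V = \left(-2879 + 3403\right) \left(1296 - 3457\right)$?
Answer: $- \frac{1}{1132364} \approx -8.8311 \cdot 10^{-7}$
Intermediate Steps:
$V = -1132364$ ($V = 524 \left(-2161\right) = -1132364$)
$\frac{1}{V} = \frac{1}{-1132364} = - \frac{1}{1132364}$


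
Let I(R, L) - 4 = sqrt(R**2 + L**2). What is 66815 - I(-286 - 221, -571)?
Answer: 66811 - sqrt(583090) ≈ 66047.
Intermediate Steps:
I(R, L) = 4 + sqrt(L**2 + R**2) (I(R, L) = 4 + sqrt(R**2 + L**2) = 4 + sqrt(L**2 + R**2))
66815 - I(-286 - 221, -571) = 66815 - (4 + sqrt((-571)**2 + (-286 - 221)**2)) = 66815 - (4 + sqrt(326041 + (-507)**2)) = 66815 - (4 + sqrt(326041 + 257049)) = 66815 - (4 + sqrt(583090)) = 66815 + (-4 - sqrt(583090)) = 66811 - sqrt(583090)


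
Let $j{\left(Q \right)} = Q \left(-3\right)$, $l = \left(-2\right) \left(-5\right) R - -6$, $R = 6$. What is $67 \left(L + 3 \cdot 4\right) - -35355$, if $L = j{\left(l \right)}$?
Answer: $22893$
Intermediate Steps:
$l = 66$ ($l = \left(-2\right) \left(-5\right) 6 - -6 = 10 \cdot 6 + 6 = 60 + 6 = 66$)
$j{\left(Q \right)} = - 3 Q$
$L = -198$ ($L = \left(-3\right) 66 = -198$)
$67 \left(L + 3 \cdot 4\right) - -35355 = 67 \left(-198 + 3 \cdot 4\right) - -35355 = 67 \left(-198 + 12\right) + 35355 = 67 \left(-186\right) + 35355 = -12462 + 35355 = 22893$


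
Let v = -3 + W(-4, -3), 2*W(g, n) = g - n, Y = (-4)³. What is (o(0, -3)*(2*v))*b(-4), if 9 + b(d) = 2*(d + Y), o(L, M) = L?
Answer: 0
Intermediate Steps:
Y = -64
W(g, n) = g/2 - n/2 (W(g, n) = (g - n)/2 = g/2 - n/2)
b(d) = -137 + 2*d (b(d) = -9 + 2*(d - 64) = -9 + 2*(-64 + d) = -9 + (-128 + 2*d) = -137 + 2*d)
v = -7/2 (v = -3 + ((½)*(-4) - ½*(-3)) = -3 + (-2 + 3/2) = -3 - ½ = -7/2 ≈ -3.5000)
(o(0, -3)*(2*v))*b(-4) = (0*(2*(-7/2)))*(-137 + 2*(-4)) = (0*(-7))*(-137 - 8) = 0*(-145) = 0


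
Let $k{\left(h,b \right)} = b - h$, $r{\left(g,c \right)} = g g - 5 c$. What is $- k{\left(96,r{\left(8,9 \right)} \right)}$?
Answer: $77$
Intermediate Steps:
$r{\left(g,c \right)} = g^{2} - 5 c$
$- k{\left(96,r{\left(8,9 \right)} \right)} = - (\left(8^{2} - 45\right) - 96) = - (\left(64 - 45\right) - 96) = - (19 - 96) = \left(-1\right) \left(-77\right) = 77$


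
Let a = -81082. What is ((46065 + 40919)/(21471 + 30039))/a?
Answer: -21746/1044133455 ≈ -2.0827e-5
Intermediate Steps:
((46065 + 40919)/(21471 + 30039))/a = ((46065 + 40919)/(21471 + 30039))/(-81082) = (86984/51510)*(-1/81082) = (86984*(1/51510))*(-1/81082) = (43492/25755)*(-1/81082) = -21746/1044133455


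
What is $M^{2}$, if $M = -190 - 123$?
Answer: $97969$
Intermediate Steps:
$M = -313$
$M^{2} = \left(-313\right)^{2} = 97969$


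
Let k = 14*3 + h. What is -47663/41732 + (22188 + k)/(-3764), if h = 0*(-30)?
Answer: -276776473/39269812 ≈ -7.0481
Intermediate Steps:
h = 0
k = 42 (k = 14*3 + 0 = 42 + 0 = 42)
-47663/41732 + (22188 + k)/(-3764) = -47663/41732 + (22188 + 42)/(-3764) = -47663*1/41732 + 22230*(-1/3764) = -47663/41732 - 11115/1882 = -276776473/39269812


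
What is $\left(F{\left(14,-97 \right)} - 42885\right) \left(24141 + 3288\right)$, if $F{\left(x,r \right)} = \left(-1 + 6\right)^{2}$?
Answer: $-1175606940$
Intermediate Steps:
$F{\left(x,r \right)} = 25$ ($F{\left(x,r \right)} = 5^{2} = 25$)
$\left(F{\left(14,-97 \right)} - 42885\right) \left(24141 + 3288\right) = \left(25 - 42885\right) \left(24141 + 3288\right) = \left(-42860\right) 27429 = -1175606940$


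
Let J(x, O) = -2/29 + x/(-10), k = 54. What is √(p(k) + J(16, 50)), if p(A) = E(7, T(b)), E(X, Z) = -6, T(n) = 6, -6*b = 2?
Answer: 2*I*√40310/145 ≈ 2.7693*I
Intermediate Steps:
b = -⅓ (b = -⅙*2 = -⅓ ≈ -0.33333)
J(x, O) = -2/29 - x/10 (J(x, O) = -2*1/29 + x*(-⅒) = -2/29 - x/10)
p(A) = -6
√(p(k) + J(16, 50)) = √(-6 + (-2/29 - ⅒*16)) = √(-6 + (-2/29 - 8/5)) = √(-6 - 242/145) = √(-1112/145) = 2*I*√40310/145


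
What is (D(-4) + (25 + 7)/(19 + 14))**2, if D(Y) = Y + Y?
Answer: 53824/1089 ≈ 49.425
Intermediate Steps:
D(Y) = 2*Y
(D(-4) + (25 + 7)/(19 + 14))**2 = (2*(-4) + (25 + 7)/(19 + 14))**2 = (-8 + 32/33)**2 = (-232/33)**2 = 53824/1089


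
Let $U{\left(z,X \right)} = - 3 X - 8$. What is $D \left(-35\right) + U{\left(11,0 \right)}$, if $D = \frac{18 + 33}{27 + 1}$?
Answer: $- \frac{287}{4} \approx -71.75$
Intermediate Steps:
$U{\left(z,X \right)} = -8 - 3 X$
$D = \frac{51}{28} \approx 1.8214$
$D \left(-35\right) + U{\left(11,0 \right)} = \frac{51}{28} \left(-35\right) - 8 = - \frac{255}{4} + \left(-8 + 0\right) = - \frac{255}{4} - 8 = - \frac{287}{4}$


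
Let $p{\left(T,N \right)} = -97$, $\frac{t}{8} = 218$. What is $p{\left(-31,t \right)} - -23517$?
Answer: $23420$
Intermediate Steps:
$t = 1744$ ($t = 8 \cdot 218 = 1744$)
$p{\left(-31,t \right)} - -23517 = -97 - -23517 = -97 + 23517 = 23420$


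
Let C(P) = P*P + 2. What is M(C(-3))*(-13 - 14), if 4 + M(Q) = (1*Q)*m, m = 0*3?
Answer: 108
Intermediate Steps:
m = 0
C(P) = 2 + P**2 (C(P) = P**2 + 2 = 2 + P**2)
M(Q) = -4 (M(Q) = -4 + (1*Q)*0 = -4 + Q*0 = -4 + 0 = -4)
M(C(-3))*(-13 - 14) = -4*(-13 - 14) = -4*(-27) = 108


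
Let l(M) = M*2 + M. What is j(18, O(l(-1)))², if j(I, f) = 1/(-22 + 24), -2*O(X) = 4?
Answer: ¼ ≈ 0.25000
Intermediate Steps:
l(M) = 3*M (l(M) = 2*M + M = 3*M)
O(X) = -2 (O(X) = -½*4 = -2)
j(I, f) = ½ (j(I, f) = 1/2 = ½)
j(18, O(l(-1)))² = (½)² = ¼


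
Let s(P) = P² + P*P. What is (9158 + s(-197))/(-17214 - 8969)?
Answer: -86776/26183 ≈ -3.3142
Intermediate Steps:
s(P) = 2*P² (s(P) = P² + P² = 2*P²)
(9158 + s(-197))/(-17214 - 8969) = (9158 + 2*(-197)²)/(-17214 - 8969) = (9158 + 2*38809)/(-26183) = (9158 + 77618)*(-1/26183) = 86776*(-1/26183) = -86776/26183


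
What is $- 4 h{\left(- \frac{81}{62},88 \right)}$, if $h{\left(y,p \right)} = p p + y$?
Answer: $- \frac{960094}{31} \approx -30971.0$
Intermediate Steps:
$h{\left(y,p \right)} = y + p^{2}$ ($h{\left(y,p \right)} = p^{2} + y = y + p^{2}$)
$- 4 h{\left(- \frac{81}{62},88 \right)} = - 4 \left(- \frac{81}{62} + 88^{2}\right) = - 4 \left(\left(-81\right) \frac{1}{62} + 7744\right) = - 4 \left(- \frac{81}{62} + 7744\right) = \left(-4\right) \frac{480047}{62} = - \frac{960094}{31}$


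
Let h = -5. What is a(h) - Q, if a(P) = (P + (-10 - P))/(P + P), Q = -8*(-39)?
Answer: -311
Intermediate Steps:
Q = 312
a(P) = -5/P (a(P) = -10*1/(2*P) = -5/P)
a(h) - Q = -5/(-5) - 1*312 = -5*(-1/5) - 312 = 1 - 312 = -311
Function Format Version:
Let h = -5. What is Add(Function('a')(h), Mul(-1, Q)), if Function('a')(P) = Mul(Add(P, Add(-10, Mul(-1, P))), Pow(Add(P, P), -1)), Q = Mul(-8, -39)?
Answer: -311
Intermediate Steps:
Q = 312
Function('a')(P) = Mul(-5, Pow(P, -1)) (Function('a')(P) = Mul(-10, Pow(Mul(2, P), -1)) = Mul(-10, Mul(Rational(1, 2), Pow(P, -1))) = Mul(-5, Pow(P, -1)))
Add(Function('a')(h), Mul(-1, Q)) = Add(Mul(-5, Pow(-5, -1)), Mul(-1, 312)) = Add(Mul(-5, Rational(-1, 5)), -312) = Add(1, -312) = -311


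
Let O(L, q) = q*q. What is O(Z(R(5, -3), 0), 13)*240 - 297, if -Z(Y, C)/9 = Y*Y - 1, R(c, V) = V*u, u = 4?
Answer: 40263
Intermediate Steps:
R(c, V) = 4*V (R(c, V) = V*4 = 4*V)
Z(Y, C) = 9 - 9*Y² (Z(Y, C) = -9*(Y*Y - 1) = -9*(Y² - 1) = -9*(-1 + Y²) = 9 - 9*Y²)
O(L, q) = q²
O(Z(R(5, -3), 0), 13)*240 - 297 = 13²*240 - 297 = 169*240 - 297 = 40560 - 297 = 40263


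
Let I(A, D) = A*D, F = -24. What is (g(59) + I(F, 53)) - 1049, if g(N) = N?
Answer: -2262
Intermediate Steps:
(g(59) + I(F, 53)) - 1049 = (59 - 24*53) - 1049 = (59 - 1272) - 1049 = -1213 - 1049 = -2262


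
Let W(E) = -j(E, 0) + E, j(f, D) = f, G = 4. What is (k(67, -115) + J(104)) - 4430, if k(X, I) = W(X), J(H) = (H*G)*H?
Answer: 38834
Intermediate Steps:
J(H) = 4*H² (J(H) = (H*4)*H = (4*H)*H = 4*H²)
W(E) = 0 (W(E) = -E + E = 0)
k(X, I) = 0
(k(67, -115) + J(104)) - 4430 = (0 + 4*104²) - 4430 = (0 + 4*10816) - 4430 = (0 + 43264) - 4430 = 43264 - 4430 = 38834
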